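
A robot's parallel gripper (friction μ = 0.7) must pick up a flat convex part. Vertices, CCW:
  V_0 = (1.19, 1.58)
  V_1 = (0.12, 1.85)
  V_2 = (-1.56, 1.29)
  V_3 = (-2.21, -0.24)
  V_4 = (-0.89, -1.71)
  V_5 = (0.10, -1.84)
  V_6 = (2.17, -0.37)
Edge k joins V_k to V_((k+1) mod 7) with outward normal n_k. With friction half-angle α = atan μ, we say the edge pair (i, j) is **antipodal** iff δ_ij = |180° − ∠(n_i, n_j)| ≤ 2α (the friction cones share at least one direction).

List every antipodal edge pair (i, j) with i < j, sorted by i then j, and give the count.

α = atan 0.7 = 34.99°;  2α = 69.98°
n_0 = (+0.2447, +0.9696)
n_1 = (-0.3162, +0.9487)
n_2 = (-0.9204, +0.3910)
n_3 = (-0.7440, -0.6681)
n_4 = (-0.1302, -0.9915)
n_5 = (+0.5790, -0.8153)
n_6 = (+0.8935, +0.4490)
  (0,1): δ = 147.40°  ·
  (0,2): δ = 98.86°  ·
  (0,3): δ = 33.92°  ✓
  (0,4): δ = 6.68°  ✓
  (0,5): δ = 49.54°  ✓
  (0,6): δ = 130.84°  ·
  (1,2): δ = 131.45°  ·
  (1,3): δ = 66.51°  ✓
  (1,4): δ = 25.92°  ✓
  (1,5): δ = 16.95°  ✓
  (1,6): δ = 98.25°  ·
  (2,3): δ = 115.06°  ·
  (2,4): δ = 74.46°  ·
  (2,5): δ = 31.60°  ✓
  (2,6): δ = 49.70°  ✓
  (3,4): δ = 139.40°  ·
  (3,5): δ = 96.54°  ·
  (3,6): δ = 15.24°  ✓
  (4,5): δ = 137.14°  ·
  (4,6): δ = 55.84°  ✓
  (5,6): δ = 98.70°  ·
antipodal pairs: 10

count = 10; pairs: (0,3), (0,4), (0,5), (1,3), (1,4), (1,5), (2,5), (2,6), (3,6), (4,6)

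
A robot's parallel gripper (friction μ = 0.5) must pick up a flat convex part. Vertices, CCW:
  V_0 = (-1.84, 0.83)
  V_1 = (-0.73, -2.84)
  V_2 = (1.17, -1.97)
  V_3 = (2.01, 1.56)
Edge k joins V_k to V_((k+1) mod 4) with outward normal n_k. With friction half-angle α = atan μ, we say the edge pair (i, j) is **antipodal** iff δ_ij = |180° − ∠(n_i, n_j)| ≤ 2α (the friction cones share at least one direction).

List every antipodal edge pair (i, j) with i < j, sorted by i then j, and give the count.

count = 2; pairs: (0,2), (1,3)

α = atan 0.5 = 26.57°;  2α = 53.13°
n_0 = (-0.9572, -0.2895)
n_1 = (+0.4163, -0.9092)
n_2 = (+0.9728, -0.2315)
n_3 = (-0.1863, +0.9825)
  (0,1): δ = 82.23°  ·
  (0,2): δ = 30.21°  ✓
  (0,3): δ = 83.91°  ·
  (1,2): δ = 127.99°  ·
  (1,3): δ = 13.87°  ✓
  (2,3): δ = 65.88°  ·
antipodal pairs: 2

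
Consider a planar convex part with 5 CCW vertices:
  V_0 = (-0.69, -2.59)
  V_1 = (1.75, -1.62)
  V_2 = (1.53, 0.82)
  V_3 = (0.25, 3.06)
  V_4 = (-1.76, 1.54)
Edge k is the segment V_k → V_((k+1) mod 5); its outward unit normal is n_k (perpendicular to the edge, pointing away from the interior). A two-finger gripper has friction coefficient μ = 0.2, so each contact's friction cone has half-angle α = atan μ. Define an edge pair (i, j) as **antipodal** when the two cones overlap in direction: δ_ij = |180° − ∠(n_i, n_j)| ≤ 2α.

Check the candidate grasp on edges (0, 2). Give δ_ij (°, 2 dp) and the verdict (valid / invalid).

α = atan 0.2 = 11.31°;  2α = 22.62°
edge 0: e_0 = (+2.44, +0.97);  n_0 = (+0.3694, -0.9293)
edge 2: e_2 = (-1.28, +2.24);  n_2 = (+0.8682, +0.4961)
∠(n_0, n_2) = 98.07°
δ = |180° − 98.07°| = 81.93°
81.93° > 2α = 22.62°  →  invalid

δ = 81.93°, invalid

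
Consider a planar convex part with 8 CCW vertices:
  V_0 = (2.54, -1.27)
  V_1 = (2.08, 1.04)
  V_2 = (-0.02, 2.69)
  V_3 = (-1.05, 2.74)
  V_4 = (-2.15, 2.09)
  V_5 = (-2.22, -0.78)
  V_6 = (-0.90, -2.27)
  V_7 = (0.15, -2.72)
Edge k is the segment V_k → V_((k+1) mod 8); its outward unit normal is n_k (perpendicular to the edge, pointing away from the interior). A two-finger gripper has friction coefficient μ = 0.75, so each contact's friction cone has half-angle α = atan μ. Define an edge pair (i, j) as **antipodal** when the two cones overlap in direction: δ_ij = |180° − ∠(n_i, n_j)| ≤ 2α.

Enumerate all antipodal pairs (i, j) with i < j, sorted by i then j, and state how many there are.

count = 14; pairs: (0,3), (0,4), (0,5), (0,6), (1,4), (1,5), (1,6), (1,7), (2,5), (2,6), (2,7), (3,6), (3,7), (4,7)

α = atan 0.75 = 36.87°;  2α = 73.74°
n_0 = (+0.9807, +0.1953)
n_1 = (+0.6178, +0.7863)
n_2 = (+0.0485, +0.9988)
n_3 = (-0.5087, +0.8609)
n_4 = (-0.9997, +0.0244)
n_5 = (-0.7485, -0.6631)
n_6 = (-0.3939, -0.9191)
n_7 = (+0.5187, -0.8550)
  (0,1): δ = 139.42°  ·
  (0,2): δ = 104.04°  ·
  (0,3): δ = 70.68°  ✓
  (0,4): δ = 12.66°  ✓
  (0,5): δ = 30.28°  ✓
  (0,6): δ = 55.54°  ✓
  (0,7): δ = 109.98°  ·
  (1,2): δ = 144.62°  ·
  (1,3): δ = 111.26°  ·
  (1,4): δ = 53.24°  ✓
  (1,5): δ = 10.30°  ✓
  (1,6): δ = 14.96°  ✓
  (1,7): δ = 69.40°  ✓
  (2,3): δ = 146.64°  ·
  (2,4): δ = 88.62°  ·
  (2,5): δ = 45.68°  ✓
  (2,6): δ = 20.42°  ✓
  (2,7): δ = 34.02°  ✓
  (3,4): δ = 121.98°  ·
  (3,5): δ = 79.04°  ·
  (3,6): δ = 53.78°  ✓
  (3,7): δ = 0.67°  ✓
  (4,5): δ = 137.06°  ·
  (4,6): δ = 111.80°  ·
  (4,7): δ = 57.36°  ✓
  (5,6): δ = 154.74°  ·
  (5,7): δ = 100.29°  ·
  (6,7): δ = 125.56°  ·
antipodal pairs: 14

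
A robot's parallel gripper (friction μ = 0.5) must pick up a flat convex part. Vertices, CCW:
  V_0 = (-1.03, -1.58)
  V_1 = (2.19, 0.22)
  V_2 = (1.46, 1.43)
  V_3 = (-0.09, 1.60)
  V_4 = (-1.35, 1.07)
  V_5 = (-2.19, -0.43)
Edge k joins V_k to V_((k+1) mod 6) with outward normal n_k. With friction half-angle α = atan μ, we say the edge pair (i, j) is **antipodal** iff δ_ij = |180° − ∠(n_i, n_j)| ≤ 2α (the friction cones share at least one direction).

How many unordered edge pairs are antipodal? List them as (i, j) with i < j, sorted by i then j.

α = atan 0.5 = 26.57°;  2α = 53.13°
n_0 = (+0.4879, -0.8729)
n_1 = (+0.8562, +0.5166)
n_2 = (+0.1090, +0.9940)
n_3 = (-0.3877, +0.9218)
n_4 = (-0.8725, +0.4886)
n_5 = (-0.7040, -0.7102)
  (0,1): δ = 88.10°  ·
  (0,2): δ = 35.46°  ✓
  (0,3): δ = 6.39°  ✓
  (0,4): δ = 31.55°  ✓
  (0,5): δ = 106.04°  ·
  (1,2): δ = 127.36°  ·
  (1,3): δ = 98.29°  ·
  (1,4): δ = 60.35°  ·
  (1,5): δ = 14.15°  ✓
  (2,3): δ = 150.93°  ·
  (2,4): δ = 112.99°  ·
  (2,5): δ = 38.49°  ✓
  (3,4): δ = 142.06°  ·
  (3,5): δ = 67.57°  ·
  (4,5): δ = 105.50°  ·
antipodal pairs: 5

count = 5; pairs: (0,2), (0,3), (0,4), (1,5), (2,5)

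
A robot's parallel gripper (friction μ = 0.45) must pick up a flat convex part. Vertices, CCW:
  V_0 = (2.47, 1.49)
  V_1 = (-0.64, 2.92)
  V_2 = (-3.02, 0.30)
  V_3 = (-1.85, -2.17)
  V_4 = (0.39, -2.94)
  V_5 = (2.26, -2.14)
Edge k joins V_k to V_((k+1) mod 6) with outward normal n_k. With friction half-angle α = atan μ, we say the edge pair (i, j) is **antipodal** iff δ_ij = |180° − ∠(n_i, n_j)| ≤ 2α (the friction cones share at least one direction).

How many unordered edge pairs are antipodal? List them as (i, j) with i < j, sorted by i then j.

count = 6; pairs: (0,2), (0,3), (0,4), (1,4), (1,5), (2,5)

α = atan 0.45 = 24.23°;  2α = 48.46°
n_0 = (+0.4178, +0.9086)
n_1 = (-0.7402, +0.6724)
n_2 = (-0.9037, -0.4281)
n_3 = (-0.3251, -0.9457)
n_4 = (+0.3933, -0.9194)
n_5 = (+0.9983, -0.0578)
  (0,1): δ = 107.56°  ·
  (0,2): δ = 39.96°  ✓
  (0,3): δ = 5.72°  ✓
  (0,4): δ = 47.85°  ✓
  (0,5): δ = 111.38°  ·
  (1,2): δ = 112.40°  ·
  (1,3): δ = 66.72°  ·
  (1,4): δ = 24.59°  ✓
  (1,5): δ = 38.94°  ✓
  (2,3): δ = 134.32°  ·
  (2,4): δ = 92.18°  ·
  (2,5): δ = 28.66°  ✓
  (3,4): δ = 137.87°  ·
  (3,5): δ = 74.34°  ·
  (4,5): δ = 116.47°  ·
antipodal pairs: 6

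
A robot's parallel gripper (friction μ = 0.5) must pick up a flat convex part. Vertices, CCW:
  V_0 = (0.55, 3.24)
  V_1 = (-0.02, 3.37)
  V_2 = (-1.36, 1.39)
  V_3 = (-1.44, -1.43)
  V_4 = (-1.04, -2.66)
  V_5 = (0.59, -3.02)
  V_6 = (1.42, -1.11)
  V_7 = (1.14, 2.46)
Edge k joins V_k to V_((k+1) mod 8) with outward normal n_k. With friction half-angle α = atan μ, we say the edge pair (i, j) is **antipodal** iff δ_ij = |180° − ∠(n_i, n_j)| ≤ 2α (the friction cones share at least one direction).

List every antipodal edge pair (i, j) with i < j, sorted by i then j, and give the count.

α = atan 0.5 = 26.57°;  2α = 53.13°
n_0 = (+0.2224, +0.9750)
n_1 = (-0.8282, +0.5605)
n_2 = (-0.9996, +0.0284)
n_3 = (-0.9510, -0.3093)
n_4 = (-0.2157, -0.9765)
n_5 = (+0.9171, -0.3986)
n_6 = (+0.9969, +0.0782)
n_7 = (+0.7975, +0.6033)
  (0,1): δ = 111.24°  ·
  (0,2): δ = 78.78°  ·
  (0,3): δ = 59.14°  ·
  (0,4): δ = 0.39°  ✓
  (0,5): δ = 79.36°  ·
  (0,6): δ = 107.33°  ·
  (0,7): δ = 139.95°  ·
  (1,2): δ = 147.54°  ·
  (1,3): δ = 127.90°  ·
  (1,4): δ = 68.37°  ·
  (1,5): δ = 10.60°  ✓
  (1,6): δ = 38.57°  ✓
  (1,7): δ = 71.19°  ·
  (2,3): δ = 160.36°  ·
  (2,4): δ = 100.83°  ·
  (2,5): δ = 21.86°  ✓
  (2,6): δ = 6.11°  ✓
  (2,7): δ = 38.73°  ✓
  (3,4): δ = 120.47°  ·
  (3,5): δ = 41.50°  ✓
  (3,6): δ = 13.53°  ✓
  (3,7): δ = 19.09°  ✓
  (4,5): δ = 101.03°  ·
  (4,6): δ = 73.06°  ·
  (4,7): δ = 40.44°  ✓
  (5,6): δ = 152.03°  ·
  (5,7): δ = 119.41°  ·
  (6,7): δ = 147.38°  ·
antipodal pairs: 10

count = 10; pairs: (0,4), (1,5), (1,6), (2,5), (2,6), (2,7), (3,5), (3,6), (3,7), (4,7)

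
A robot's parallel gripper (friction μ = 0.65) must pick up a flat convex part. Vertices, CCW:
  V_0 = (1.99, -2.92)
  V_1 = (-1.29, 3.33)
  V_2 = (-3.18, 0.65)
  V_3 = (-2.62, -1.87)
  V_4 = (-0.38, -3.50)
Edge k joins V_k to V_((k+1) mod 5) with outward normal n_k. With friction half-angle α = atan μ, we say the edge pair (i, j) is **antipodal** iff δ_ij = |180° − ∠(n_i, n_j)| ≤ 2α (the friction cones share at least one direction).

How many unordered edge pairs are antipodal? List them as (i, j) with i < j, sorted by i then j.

count = 4; pairs: (0,1), (0,2), (0,3), (1,4)

α = atan 0.65 = 33.02°;  2α = 66.05°
n_0 = (+0.8855, +0.4647)
n_1 = (-0.8172, +0.5763)
n_2 = (-0.9762, -0.2169)
n_3 = (-0.5884, -0.8086)
n_4 = (+0.2377, -0.9713)
  (0,1): δ = 62.88°  ✓
  (0,2): δ = 15.16°  ✓
  (0,3): δ = 26.27°  ✓
  (0,4): δ = 76.06°  ·
  (1,2): δ = 132.28°  ·
  (1,3): δ = 90.85°  ·
  (1,4): δ = 41.06°  ✓
  (2,3): δ = 138.57°  ·
  (2,4): δ = 88.78°  ·
  (3,4): δ = 130.21°  ·
antipodal pairs: 4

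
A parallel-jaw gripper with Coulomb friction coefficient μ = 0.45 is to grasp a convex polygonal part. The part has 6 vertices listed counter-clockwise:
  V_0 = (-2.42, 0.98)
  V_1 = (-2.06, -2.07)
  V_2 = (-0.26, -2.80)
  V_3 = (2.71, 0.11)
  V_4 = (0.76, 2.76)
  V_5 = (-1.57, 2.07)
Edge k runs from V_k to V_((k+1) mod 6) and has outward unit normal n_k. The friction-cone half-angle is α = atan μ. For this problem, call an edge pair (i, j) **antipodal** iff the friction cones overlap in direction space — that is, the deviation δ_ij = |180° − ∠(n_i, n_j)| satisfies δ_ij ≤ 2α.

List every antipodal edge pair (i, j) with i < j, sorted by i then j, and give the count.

count = 5; pairs: (0,3), (1,3), (1,4), (2,4), (2,5)

α = atan 0.45 = 24.23°;  2α = 48.46°
n_0 = (-0.9931, -0.1172)
n_1 = (-0.3758, -0.9267)
n_2 = (+0.6999, -0.7143)
n_3 = (+0.8054, +0.5927)
n_4 = (-0.2839, +0.9588)
n_5 = (-0.7886, +0.6149)
  (0,1): δ = 118.81°  ·
  (0,2): δ = 52.32°  ·
  (0,3): δ = 29.62°  ✓
  (0,4): δ = 99.76°  ·
  (0,5): δ = 135.32°  ·
  (1,2): δ = 113.51°  ·
  (1,3): δ = 31.58°  ✓
  (1,4): δ = 38.57°  ✓
  (1,5): δ = 74.13°  ·
  (2,3): δ = 98.07°  ·
  (2,4): δ = 27.92°  ✓
  (2,5): δ = 7.64°  ✓
  (3,4): δ = 109.85°  ·
  (3,5): δ = 74.30°  ·
  (4,5): δ = 144.44°  ·
antipodal pairs: 5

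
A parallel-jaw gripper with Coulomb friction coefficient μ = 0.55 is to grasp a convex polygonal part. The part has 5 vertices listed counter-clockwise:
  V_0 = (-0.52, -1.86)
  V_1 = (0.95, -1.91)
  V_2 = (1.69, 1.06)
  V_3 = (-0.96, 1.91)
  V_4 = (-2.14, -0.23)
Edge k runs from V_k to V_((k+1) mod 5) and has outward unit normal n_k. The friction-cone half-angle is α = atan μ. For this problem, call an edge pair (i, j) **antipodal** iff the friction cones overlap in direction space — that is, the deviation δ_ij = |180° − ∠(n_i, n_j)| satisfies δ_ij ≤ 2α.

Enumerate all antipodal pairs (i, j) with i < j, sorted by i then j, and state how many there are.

count = 3; pairs: (0,2), (1,3), (2,4)

α = atan 0.55 = 28.81°;  2α = 57.62°
n_0 = (-0.0340, -0.9994)
n_1 = (+0.9703, -0.2418)
n_2 = (+0.3054, +0.9522)
n_3 = (-0.8757, +0.4829)
n_4 = (-0.7093, -0.7049)
  (0,1): δ = 102.04°  ·
  (0,2): δ = 15.84°  ✓
  (0,3): δ = 63.08°  ·
  (0,4): δ = 136.77°  ·
  (1,2): δ = 93.79°  ·
  (1,3): δ = 14.88°  ✓
  (1,4): δ = 58.81°  ·
  (2,3): δ = 101.09°  ·
  (2,4): δ = 27.39°  ✓
  (3,4): δ = 106.30°  ·
antipodal pairs: 3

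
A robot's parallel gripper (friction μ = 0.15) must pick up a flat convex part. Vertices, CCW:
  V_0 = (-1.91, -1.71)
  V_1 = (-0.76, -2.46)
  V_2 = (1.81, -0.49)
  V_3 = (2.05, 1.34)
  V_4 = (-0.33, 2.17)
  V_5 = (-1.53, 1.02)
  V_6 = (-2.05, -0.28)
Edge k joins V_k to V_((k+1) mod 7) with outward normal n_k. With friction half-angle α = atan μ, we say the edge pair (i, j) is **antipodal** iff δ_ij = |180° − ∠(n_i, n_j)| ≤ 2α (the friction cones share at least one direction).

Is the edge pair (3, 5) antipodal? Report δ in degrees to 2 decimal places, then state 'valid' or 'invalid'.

α = atan 0.15 = 8.53°;  2α = 17.06°
edge 3: e_3 = (-2.38, +0.83);  n_3 = (+0.3293, +0.9442)
edge 5: e_5 = (-0.52, -1.30);  n_5 = (-0.9285, +0.3714)
∠(n_3, n_5) = 87.42°
δ = |180° − 87.42°| = 92.58°
92.58° > 2α = 17.06°  →  invalid

δ = 92.58°, invalid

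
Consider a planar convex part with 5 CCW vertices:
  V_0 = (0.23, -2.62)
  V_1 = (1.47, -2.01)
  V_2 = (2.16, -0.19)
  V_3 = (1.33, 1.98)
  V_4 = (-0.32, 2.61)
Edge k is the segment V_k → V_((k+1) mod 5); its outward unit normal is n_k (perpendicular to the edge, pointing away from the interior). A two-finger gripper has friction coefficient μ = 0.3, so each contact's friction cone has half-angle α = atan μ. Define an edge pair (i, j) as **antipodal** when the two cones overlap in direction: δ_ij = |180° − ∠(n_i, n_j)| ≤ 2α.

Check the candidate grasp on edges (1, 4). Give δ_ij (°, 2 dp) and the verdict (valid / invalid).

δ = 26.77°, valid

α = atan 0.3 = 16.70°;  2α = 33.40°
edge 1: e_1 = (+0.69, +1.82);  n_1 = (+0.9351, -0.3545)
edge 4: e_4 = (+0.55, -5.23);  n_4 = (-0.9945, -0.1046)
∠(n_1, n_4) = 153.23°
δ = |180° − 153.23°| = 26.77°
26.77° ≤ 2α = 33.40°  →  valid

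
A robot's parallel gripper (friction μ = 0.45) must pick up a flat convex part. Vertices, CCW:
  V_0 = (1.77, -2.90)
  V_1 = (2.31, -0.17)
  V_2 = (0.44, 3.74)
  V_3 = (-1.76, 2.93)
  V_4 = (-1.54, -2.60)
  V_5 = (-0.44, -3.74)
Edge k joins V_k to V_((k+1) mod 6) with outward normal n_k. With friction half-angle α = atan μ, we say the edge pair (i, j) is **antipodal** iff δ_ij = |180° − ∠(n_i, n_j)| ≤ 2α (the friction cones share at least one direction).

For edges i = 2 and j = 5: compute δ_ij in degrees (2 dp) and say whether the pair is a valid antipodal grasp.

δ = 0.60°, valid

α = atan 0.45 = 24.23°;  2α = 48.46°
edge 2: e_2 = (-2.20, -0.81);  n_2 = (-0.3455, +0.9384)
edge 5: e_5 = (+2.21, +0.84);  n_5 = (+0.3553, -0.9348)
∠(n_2, n_5) = 179.40°
δ = |180° − 179.40°| = 0.60°
0.60° ≤ 2α = 48.46°  →  valid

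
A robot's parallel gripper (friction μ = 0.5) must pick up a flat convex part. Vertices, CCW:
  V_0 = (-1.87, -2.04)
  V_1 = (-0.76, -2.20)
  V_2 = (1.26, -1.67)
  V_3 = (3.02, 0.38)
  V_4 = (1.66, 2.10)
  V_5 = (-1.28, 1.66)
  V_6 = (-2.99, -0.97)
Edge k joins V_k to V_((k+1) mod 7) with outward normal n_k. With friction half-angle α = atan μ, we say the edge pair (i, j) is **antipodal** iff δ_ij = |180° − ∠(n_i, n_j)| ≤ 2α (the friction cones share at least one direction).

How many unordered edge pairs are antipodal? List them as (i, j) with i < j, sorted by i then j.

count = 8; pairs: (0,3), (0,4), (1,4), (1,5), (2,4), (2,5), (3,6), (4,6)

α = atan 0.5 = 26.57°;  2α = 53.13°
n_0 = (-0.1427, -0.9898)
n_1 = (+0.2538, -0.9673)
n_2 = (+0.7587, -0.6514)
n_3 = (+0.7844, +0.6202)
n_4 = (-0.1480, +0.9890)
n_5 = (-0.8384, +0.5451)
n_6 = (-0.6908, -0.7231)
  (0,1): δ = 157.10°  ·
  (0,2): δ = 122.44°  ·
  (0,3): δ = 43.46°  ✓
  (0,4): δ = 16.71°  ✓
  (0,5): δ = 65.17°  ·
  (0,6): δ = 144.51°  ·
  (1,2): δ = 145.35°  ·
  (1,3): δ = 66.37°  ·
  (1,4): δ = 6.19°  ✓
  (1,5): δ = 42.27°  ✓
  (1,6): δ = 121.61°  ·
  (2,3): δ = 101.02°  ·
  (2,4): δ = 40.84°  ✓
  (2,5): δ = 7.62°  ✓
  (2,6): δ = 86.96°  ·
  (3,4): δ = 119.82°  ·
  (3,5): δ = 71.36°  ·
  (3,6): δ = 7.97°  ✓
  (4,5): δ = 131.54°  ·
  (4,6): δ = 52.20°  ✓
  (5,6): δ = 100.66°  ·
antipodal pairs: 8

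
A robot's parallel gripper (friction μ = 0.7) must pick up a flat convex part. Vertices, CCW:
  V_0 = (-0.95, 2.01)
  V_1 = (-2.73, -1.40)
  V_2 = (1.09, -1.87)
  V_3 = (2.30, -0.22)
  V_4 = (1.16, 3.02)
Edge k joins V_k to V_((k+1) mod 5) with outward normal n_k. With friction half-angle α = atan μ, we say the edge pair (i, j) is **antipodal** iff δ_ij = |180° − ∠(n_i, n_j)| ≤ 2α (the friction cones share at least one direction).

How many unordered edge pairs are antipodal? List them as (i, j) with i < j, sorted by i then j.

count = 6; pairs: (0,1), (0,2), (0,3), (1,3), (1,4), (2,4)

α = atan 0.7 = 34.99°;  2α = 69.98°
n_0 = (-0.8865, +0.4627)
n_1 = (-0.1221, -0.9925)
n_2 = (+0.8064, -0.5914)
n_3 = (+0.9433, +0.3319)
n_4 = (-0.4318, +0.9020)
  (0,1): δ = 69.45°  ✓
  (0,2): δ = 8.69°  ✓
  (0,3): δ = 46.95°  ✓
  (0,4): δ = 143.14°  ·
  (1,2): δ = 119.24°  ·
  (1,3): δ = 63.60°  ✓
  (1,4): δ = 32.59°  ✓
  (2,3): δ = 124.36°  ·
  (2,4): δ = 28.17°  ✓
  (3,4): δ = 83.81°  ·
antipodal pairs: 6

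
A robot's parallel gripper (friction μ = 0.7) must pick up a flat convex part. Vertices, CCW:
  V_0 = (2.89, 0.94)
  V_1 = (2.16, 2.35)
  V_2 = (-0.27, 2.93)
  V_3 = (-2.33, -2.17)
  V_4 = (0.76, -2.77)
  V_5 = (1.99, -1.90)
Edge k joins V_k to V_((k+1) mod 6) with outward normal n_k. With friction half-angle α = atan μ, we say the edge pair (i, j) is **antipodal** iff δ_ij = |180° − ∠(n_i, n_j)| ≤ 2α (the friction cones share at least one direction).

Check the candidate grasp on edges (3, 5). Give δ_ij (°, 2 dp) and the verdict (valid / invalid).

δ = 96.59°, invalid

α = atan 0.7 = 34.99°;  2α = 69.98°
edge 3: e_3 = (+3.09, -0.60);  n_3 = (-0.1906, -0.9817)
edge 5: e_5 = (+0.90, +2.84);  n_5 = (+0.9533, -0.3021)
∠(n_3, n_5) = 83.41°
δ = |180° − 83.41°| = 96.59°
96.59° > 2α = 69.98°  →  invalid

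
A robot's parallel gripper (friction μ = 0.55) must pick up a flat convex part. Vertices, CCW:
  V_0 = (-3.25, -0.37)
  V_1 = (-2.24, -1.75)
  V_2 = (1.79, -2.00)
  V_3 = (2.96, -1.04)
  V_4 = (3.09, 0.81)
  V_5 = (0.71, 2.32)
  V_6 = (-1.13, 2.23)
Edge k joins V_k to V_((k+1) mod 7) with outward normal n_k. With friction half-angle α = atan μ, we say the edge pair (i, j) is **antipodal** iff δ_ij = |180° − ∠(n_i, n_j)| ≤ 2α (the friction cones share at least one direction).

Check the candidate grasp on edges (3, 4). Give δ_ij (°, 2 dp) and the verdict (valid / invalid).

δ = 118.37°, invalid

α = atan 0.55 = 28.81°;  2α = 57.62°
edge 3: e_3 = (+0.13, +1.85);  n_3 = (+0.9975, -0.0701)
edge 4: e_4 = (-2.38, +1.51);  n_4 = (+0.5357, +0.8444)
∠(n_3, n_4) = 61.63°
δ = |180° − 61.63°| = 118.37°
118.37° > 2α = 57.62°  →  invalid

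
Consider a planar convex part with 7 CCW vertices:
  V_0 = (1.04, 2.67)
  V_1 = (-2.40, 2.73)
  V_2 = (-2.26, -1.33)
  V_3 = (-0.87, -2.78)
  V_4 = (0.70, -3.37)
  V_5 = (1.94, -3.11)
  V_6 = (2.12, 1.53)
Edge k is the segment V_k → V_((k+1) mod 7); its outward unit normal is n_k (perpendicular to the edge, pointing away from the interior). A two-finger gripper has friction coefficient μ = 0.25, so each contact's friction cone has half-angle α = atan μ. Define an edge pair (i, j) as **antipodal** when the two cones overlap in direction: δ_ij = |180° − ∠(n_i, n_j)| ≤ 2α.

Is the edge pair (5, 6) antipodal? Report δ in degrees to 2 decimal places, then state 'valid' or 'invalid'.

α = atan 0.25 = 14.04°;  2α = 28.07°
edge 5: e_5 = (+0.18, +4.64);  n_5 = (+0.9992, -0.0388)
edge 6: e_6 = (-1.08, +1.14);  n_6 = (+0.7260, +0.6877)
∠(n_5, n_6) = 45.67°
δ = |180° − 45.67°| = 134.33°
134.33° > 2α = 28.07°  →  invalid

δ = 134.33°, invalid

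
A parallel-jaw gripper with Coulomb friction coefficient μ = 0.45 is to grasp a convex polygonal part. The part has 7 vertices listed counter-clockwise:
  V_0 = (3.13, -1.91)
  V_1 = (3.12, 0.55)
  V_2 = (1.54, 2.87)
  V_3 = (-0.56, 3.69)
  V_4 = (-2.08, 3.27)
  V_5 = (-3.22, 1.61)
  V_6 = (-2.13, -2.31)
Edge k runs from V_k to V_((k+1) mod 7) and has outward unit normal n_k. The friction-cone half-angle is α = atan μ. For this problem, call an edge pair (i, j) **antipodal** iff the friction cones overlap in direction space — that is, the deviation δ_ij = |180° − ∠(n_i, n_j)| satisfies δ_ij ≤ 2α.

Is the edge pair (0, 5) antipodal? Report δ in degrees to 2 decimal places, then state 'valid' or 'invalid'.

δ = 15.31°, valid

α = atan 0.45 = 24.23°;  2α = 48.46°
edge 0: e_0 = (-0.01, +2.46);  n_0 = (+1.0000, +0.0041)
edge 5: e_5 = (+1.09, -3.92);  n_5 = (-0.9634, -0.2679)
∠(n_0, n_5) = 164.69°
δ = |180° − 164.69°| = 15.31°
15.31° ≤ 2α = 48.46°  →  valid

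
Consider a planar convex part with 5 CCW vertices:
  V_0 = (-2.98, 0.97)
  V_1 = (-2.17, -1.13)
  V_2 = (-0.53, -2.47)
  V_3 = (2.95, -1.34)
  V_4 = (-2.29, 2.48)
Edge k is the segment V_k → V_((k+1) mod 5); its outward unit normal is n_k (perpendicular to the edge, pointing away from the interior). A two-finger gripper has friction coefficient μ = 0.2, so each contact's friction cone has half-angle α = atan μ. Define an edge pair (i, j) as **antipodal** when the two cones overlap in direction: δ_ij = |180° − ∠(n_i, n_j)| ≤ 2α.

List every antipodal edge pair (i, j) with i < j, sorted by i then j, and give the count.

count = 1; pairs: (1,3)

α = atan 0.2 = 11.31°;  2α = 22.62°
n_0 = (-0.9330, -0.3599)
n_1 = (-0.6327, -0.7744)
n_2 = (+0.3088, -0.9511)
n_3 = (+0.5891, +0.8081)
n_4 = (-0.9095, +0.4156)
  (0,1): δ = 150.34°  ·
  (0,2): δ = 93.10°  ·
  (0,3): δ = 32.82°  ·
  (0,4): δ = 134.35°  ·
  (1,2): δ = 122.76°  ·
  (1,3): δ = 3.16°  ✓
  (1,4): δ = 104.69°  ·
  (2,3): δ = 54.08°  ·
  (2,4): δ = 47.45°  ·
  (3,4): δ = 78.47°  ·
antipodal pairs: 1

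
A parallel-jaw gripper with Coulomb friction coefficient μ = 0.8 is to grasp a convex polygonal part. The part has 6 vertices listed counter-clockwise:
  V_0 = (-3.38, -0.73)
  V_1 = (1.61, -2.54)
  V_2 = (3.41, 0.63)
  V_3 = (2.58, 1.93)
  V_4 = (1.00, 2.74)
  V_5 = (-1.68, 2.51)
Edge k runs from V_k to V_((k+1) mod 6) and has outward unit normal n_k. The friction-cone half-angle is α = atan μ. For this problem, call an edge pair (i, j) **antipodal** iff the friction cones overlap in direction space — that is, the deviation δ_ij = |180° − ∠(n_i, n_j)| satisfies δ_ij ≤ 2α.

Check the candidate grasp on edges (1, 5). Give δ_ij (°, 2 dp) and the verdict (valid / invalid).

α = atan 0.8 = 38.66°;  2α = 77.32°
edge 1: e_1 = (+1.80, +3.17);  n_1 = (+0.8696, -0.4938)
edge 5: e_5 = (-1.70, -3.24);  n_5 = (-0.8855, +0.4646)
∠(n_1, n_5) = 178.10°
δ = |180° − 178.10°| = 1.90°
1.90° ≤ 2α = 77.32°  →  valid

δ = 1.90°, valid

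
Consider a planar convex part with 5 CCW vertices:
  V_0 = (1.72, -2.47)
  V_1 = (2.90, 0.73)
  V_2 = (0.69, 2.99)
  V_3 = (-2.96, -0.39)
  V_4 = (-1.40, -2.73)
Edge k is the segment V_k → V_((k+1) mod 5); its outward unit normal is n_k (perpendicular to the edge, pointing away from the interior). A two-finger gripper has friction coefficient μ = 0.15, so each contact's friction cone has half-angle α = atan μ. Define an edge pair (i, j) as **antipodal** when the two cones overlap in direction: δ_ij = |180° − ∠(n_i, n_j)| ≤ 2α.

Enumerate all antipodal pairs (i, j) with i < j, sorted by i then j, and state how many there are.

count = 1; pairs: (1,3)

α = atan 0.15 = 8.53°;  2α = 17.06°
n_0 = (+0.9382, -0.3460)
n_1 = (+0.7150, +0.6992)
n_2 = (-0.6794, +0.7337)
n_3 = (-0.8321, -0.5547)
n_4 = (+0.0830, -0.9965)
  (0,1): δ = 115.40°  ·
  (0,2): δ = 26.96°  ·
  (0,3): δ = 53.93°  ·
  (0,4): δ = 115.01°  ·
  (1,2): δ = 91.56°  ·
  (1,3): δ = 10.67°  ✓
  (1,4): δ = 50.40°  ·
  (2,3): δ = 99.11°  ·
  (2,4): δ = 38.04°  ·
  (3,4): δ = 118.93°  ·
antipodal pairs: 1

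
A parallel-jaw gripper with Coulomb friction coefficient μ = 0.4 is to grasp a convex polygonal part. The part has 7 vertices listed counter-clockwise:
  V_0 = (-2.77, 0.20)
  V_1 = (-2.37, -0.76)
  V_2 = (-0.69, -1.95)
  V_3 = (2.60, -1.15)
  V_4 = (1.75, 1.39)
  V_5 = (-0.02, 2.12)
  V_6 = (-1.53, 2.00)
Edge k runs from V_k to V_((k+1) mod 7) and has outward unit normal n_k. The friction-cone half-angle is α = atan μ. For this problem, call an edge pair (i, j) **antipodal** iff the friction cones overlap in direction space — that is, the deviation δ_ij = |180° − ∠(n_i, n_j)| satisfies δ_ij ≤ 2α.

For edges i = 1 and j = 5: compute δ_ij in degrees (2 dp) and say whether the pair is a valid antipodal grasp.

α = atan 0.4 = 21.80°;  2α = 43.60°
edge 1: e_1 = (+1.68, -1.19);  n_1 = (-0.5780, -0.8160)
edge 5: e_5 = (-1.51, -0.12);  n_5 = (-0.0792, +0.9969)
∠(n_1, n_5) = 140.15°
δ = |180° − 140.15°| = 39.85°
39.85° ≤ 2α = 43.60°  →  valid

δ = 39.85°, valid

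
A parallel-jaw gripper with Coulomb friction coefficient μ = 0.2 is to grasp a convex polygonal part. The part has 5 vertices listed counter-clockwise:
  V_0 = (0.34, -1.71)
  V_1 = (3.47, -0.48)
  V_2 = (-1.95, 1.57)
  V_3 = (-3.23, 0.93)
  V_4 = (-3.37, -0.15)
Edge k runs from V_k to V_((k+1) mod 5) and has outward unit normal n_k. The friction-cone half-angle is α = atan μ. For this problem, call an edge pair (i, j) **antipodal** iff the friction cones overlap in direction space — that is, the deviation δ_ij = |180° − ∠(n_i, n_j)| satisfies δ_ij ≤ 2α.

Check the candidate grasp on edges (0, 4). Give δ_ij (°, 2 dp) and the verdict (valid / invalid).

α = atan 0.2 = 11.31°;  2α = 22.62°
edge 0: e_0 = (+3.13, +1.23);  n_0 = (+0.3657, -0.9307)
edge 4: e_4 = (+3.71, -1.56);  n_4 = (-0.3876, -0.9218)
∠(n_0, n_4) = 44.26°
δ = |180° − 44.26°| = 135.74°
135.74° > 2α = 22.62°  →  invalid

δ = 135.74°, invalid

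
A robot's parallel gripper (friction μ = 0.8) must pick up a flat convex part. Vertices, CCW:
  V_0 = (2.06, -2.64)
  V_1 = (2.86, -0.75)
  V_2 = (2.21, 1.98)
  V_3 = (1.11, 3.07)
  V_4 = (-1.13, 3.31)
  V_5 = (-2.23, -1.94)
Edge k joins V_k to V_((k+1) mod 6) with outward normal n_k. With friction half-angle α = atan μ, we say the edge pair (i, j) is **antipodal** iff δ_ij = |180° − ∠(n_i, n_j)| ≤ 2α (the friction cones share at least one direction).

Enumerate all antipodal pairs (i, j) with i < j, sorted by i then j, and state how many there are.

count = 7; pairs: (0,3), (0,4), (1,4), (1,5), (2,4), (2,5), (3,5)

α = atan 0.8 = 38.66°;  2α = 77.32°
n_0 = (+0.9209, -0.3898)
n_1 = (+0.9728, +0.2316)
n_2 = (+0.7039, +0.7103)
n_3 = (+0.1065, +0.9943)
n_4 = (-0.9787, +0.2051)
n_5 = (-0.1610, -0.9869)
  (0,1): δ = 143.67°  ·
  (0,2): δ = 111.80°  ·
  (0,3): δ = 73.17°  ✓
  (0,4): δ = 11.11°  ✓
  (0,5): δ = 103.67°  ·
  (1,2): δ = 148.13°  ·
  (1,3): δ = 109.51°  ·
  (1,4): δ = 25.23°  ✓
  (1,5): δ = 67.34°  ✓
  (2,3): δ = 141.38°  ·
  (2,4): δ = 57.10°  ✓
  (2,5): δ = 35.47°  ✓
  (3,4): δ = 95.72°  ·
  (3,5): δ = 3.15°  ✓
  (4,5): δ = 87.43°  ·
antipodal pairs: 7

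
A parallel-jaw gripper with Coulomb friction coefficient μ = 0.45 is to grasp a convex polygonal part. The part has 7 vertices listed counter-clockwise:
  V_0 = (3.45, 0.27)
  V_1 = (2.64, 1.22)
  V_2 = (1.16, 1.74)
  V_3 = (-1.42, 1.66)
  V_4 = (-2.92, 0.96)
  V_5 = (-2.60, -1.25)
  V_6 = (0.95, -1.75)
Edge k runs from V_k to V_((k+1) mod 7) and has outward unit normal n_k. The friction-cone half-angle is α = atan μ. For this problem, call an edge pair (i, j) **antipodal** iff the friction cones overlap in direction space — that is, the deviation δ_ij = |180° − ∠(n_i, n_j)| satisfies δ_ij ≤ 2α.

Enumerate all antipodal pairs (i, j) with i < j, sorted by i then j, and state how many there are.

count = 7; pairs: (0,4), (0,5), (1,5), (2,5), (2,6), (3,5), (3,6)

α = atan 0.45 = 24.23°;  2α = 48.46°
n_0 = (+0.7610, +0.6488)
n_1 = (+0.3315, +0.9435)
n_2 = (-0.0310, +0.9995)
n_3 = (-0.4229, +0.9062)
n_4 = (-0.9897, -0.1433)
n_5 = (-0.1395, -0.9902)
n_6 = (+0.6285, -0.7778)
  (0,1): δ = 149.81°  ·
  (0,2): δ = 128.68°  ·
  (0,3): δ = 105.44°  ·
  (0,4): δ = 32.21°  ✓
  (0,5): δ = 41.53°  ✓
  (0,6): δ = 88.49°  ·
  (1,2): δ = 158.86°  ·
  (1,3): δ = 135.62°  ·
  (1,4): δ = 62.40°  ·
  (1,5): δ = 11.34°  ✓
  (1,6): δ = 58.30°  ·
  (2,3): δ = 156.76°  ·
  (2,4): δ = 83.54°  ·
  (2,5): δ = 9.79°  ✓
  (2,6): δ = 37.16°  ✓
  (3,4): δ = 106.78°  ·
  (3,5): δ = 33.03°  ✓
  (3,6): δ = 13.92°  ✓
  (4,5): δ = 106.26°  ·
  (4,6): δ = 59.30°  ·
  (5,6): δ = 133.04°  ·
antipodal pairs: 7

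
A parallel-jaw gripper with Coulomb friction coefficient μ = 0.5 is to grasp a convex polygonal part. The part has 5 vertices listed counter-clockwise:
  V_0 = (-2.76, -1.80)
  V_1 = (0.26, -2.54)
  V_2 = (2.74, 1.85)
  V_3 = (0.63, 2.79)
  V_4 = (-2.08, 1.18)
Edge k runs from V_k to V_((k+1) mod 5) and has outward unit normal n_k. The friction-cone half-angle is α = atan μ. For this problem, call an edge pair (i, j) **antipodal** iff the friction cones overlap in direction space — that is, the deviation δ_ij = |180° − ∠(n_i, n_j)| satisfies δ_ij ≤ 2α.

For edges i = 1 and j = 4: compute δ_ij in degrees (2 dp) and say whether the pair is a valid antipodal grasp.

α = atan 0.5 = 26.57°;  2α = 53.13°
edge 1: e_1 = (+2.48, +4.39);  n_1 = (+0.8707, -0.4919)
edge 4: e_4 = (-0.68, -2.98);  n_4 = (-0.9749, +0.2225)
∠(n_1, n_4) = 163.39°
δ = |180° − 163.39°| = 16.61°
16.61° ≤ 2α = 53.13°  →  valid

δ = 16.61°, valid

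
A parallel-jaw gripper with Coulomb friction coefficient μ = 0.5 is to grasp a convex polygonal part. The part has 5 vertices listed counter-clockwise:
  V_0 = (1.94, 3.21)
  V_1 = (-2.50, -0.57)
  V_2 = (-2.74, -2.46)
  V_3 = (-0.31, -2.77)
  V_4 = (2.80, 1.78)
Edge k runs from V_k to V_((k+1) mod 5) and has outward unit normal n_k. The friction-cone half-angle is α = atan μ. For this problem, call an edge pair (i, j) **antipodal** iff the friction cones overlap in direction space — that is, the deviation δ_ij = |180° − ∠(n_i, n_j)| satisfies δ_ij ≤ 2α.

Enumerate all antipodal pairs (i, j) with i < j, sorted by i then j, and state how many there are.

count = 5; pairs: (0,2), (0,3), (1,3), (1,4), (2,4)

α = atan 0.5 = 26.57°;  2α = 53.13°
n_0 = (-0.6482, +0.7614)
n_1 = (-0.9920, +0.1260)
n_2 = (-0.1265, -0.9920)
n_3 = (+0.8256, -0.5643)
n_4 = (+0.8570, +0.5154)
  (0,1): δ = 137.65°  ·
  (0,2): δ = 47.68°  ✓
  (0,3): δ = 15.24°  ✓
  (0,4): δ = 80.61°  ·
  (1,2): δ = 90.03°  ·
  (1,3): δ = 27.12°  ✓
  (1,4): δ = 38.26°  ✓
  (2,3): δ = 117.08°  ·
  (2,4): δ = 51.71°  ✓
  (3,4): δ = 114.62°  ·
antipodal pairs: 5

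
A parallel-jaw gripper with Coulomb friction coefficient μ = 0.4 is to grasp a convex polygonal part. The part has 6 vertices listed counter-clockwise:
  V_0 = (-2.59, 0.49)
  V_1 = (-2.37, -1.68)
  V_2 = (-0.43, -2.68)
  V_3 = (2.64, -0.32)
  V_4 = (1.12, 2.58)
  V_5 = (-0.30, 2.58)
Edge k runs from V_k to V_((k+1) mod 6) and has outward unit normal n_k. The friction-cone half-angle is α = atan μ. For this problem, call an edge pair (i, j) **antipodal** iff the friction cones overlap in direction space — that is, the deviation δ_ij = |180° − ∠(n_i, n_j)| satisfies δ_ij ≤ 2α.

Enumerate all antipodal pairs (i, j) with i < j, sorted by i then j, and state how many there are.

α = atan 0.4 = 21.80°;  2α = 43.60°
n_0 = (-0.9949, -0.1009)
n_1 = (-0.4582, -0.8889)
n_2 = (+0.6095, -0.7928)
n_3 = (+0.8857, +0.4642)
n_4 = (+0.0000, +1.0000)
n_5 = (-0.6741, +0.7386)
  (0,1): δ = 123.06°  ·
  (0,2): δ = 58.24°  ·
  (0,3): δ = 21.87°  ✓
  (0,4): δ = 84.21°  ·
  (0,5): δ = 126.60°  ·
  (1,2): δ = 115.18°  ·
  (1,3): δ = 35.07°  ✓
  (1,4): δ = 27.27°  ✓
  (1,5): δ = 69.66°  ·
  (2,3): δ = 99.89°  ·
  (2,4): δ = 37.55°  ✓
  (2,5): δ = 4.84°  ✓
  (3,4): δ = 117.66°  ·
  (3,5): δ = 75.28°  ·
  (4,5): δ = 137.61°  ·
antipodal pairs: 5

count = 5; pairs: (0,3), (1,3), (1,4), (2,4), (2,5)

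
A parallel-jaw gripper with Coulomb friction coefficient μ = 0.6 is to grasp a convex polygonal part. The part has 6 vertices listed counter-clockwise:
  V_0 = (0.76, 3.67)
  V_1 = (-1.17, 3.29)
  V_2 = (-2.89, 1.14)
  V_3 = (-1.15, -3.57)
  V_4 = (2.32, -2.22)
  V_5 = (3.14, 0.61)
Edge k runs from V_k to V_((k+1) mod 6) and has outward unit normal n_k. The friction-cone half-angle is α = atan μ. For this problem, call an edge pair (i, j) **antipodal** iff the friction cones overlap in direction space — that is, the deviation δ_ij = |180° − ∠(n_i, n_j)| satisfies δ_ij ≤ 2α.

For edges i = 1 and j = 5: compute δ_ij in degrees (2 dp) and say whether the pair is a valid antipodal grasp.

δ = 76.53°, invalid

α = atan 0.6 = 30.96°;  2α = 61.93°
edge 1: e_1 = (-1.72, -2.15);  n_1 = (-0.7809, +0.6247)
edge 5: e_5 = (-2.38, +3.06);  n_5 = (+0.7894, +0.6139)
∠(n_1, n_5) = 103.47°
δ = |180° − 103.47°| = 76.53°
76.53° > 2α = 61.93°  →  invalid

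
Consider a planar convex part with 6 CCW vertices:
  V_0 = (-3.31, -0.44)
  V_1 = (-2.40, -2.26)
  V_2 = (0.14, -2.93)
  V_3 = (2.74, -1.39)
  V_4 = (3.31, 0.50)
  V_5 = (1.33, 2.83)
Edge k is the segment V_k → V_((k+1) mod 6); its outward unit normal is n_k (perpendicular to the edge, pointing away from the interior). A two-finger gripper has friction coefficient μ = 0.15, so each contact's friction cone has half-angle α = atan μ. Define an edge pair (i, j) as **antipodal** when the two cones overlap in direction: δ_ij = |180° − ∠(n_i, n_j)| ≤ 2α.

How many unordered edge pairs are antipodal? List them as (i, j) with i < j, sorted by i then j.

count = 2; pairs: (0,4), (2,5)

α = atan 0.15 = 8.53°;  2α = 17.06°
n_0 = (-0.8944, -0.4472)
n_1 = (-0.2551, -0.9669)
n_2 = (+0.5096, -0.8604)
n_3 = (+0.9574, -0.2887)
n_4 = (+0.7620, +0.6476)
n_5 = (-0.5761, +0.8174)
  (0,1): δ = 131.34°  ·
  (0,2): δ = 85.93°  ·
  (0,3): δ = 43.35°  ·
  (0,4): δ = 13.79°  ✓
  (0,5): δ = 98.61°  ·
  (1,2): δ = 134.58°  ·
  (1,3): δ = 92.01°  ·
  (1,4): δ = 34.87°  ·
  (1,5): δ = 49.95°  ·
  (2,3): δ = 137.42°  ·
  (2,4): δ = 80.28°  ·
  (2,5): δ = 4.54°  ✓
  (3,4): δ = 122.86°  ·
  (3,5): δ = 38.04°  ·
  (4,5): δ = 95.18°  ·
antipodal pairs: 2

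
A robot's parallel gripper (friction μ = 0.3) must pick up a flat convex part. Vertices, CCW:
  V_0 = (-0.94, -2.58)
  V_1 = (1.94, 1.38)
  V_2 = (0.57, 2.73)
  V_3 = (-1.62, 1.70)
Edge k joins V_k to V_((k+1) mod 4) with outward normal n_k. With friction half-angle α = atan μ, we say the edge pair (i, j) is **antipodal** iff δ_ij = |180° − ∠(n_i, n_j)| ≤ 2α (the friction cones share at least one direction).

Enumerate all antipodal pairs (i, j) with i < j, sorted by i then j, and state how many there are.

α = atan 0.3 = 16.70°;  2α = 33.40°
n_0 = (+0.8087, -0.5882)
n_1 = (+0.7019, +0.7123)
n_2 = (-0.4256, +0.9049)
n_3 = (-0.9876, -0.1569)
  (0,1): δ = 98.55°  ·
  (0,2): δ = 28.78°  ✓
  (0,3): δ = 45.05°  ·
  (1,2): δ = 110.23°  ·
  (1,3): δ = 36.39°  ·
  (2,3): δ = 106.16°  ·
antipodal pairs: 1

count = 1; pairs: (0,2)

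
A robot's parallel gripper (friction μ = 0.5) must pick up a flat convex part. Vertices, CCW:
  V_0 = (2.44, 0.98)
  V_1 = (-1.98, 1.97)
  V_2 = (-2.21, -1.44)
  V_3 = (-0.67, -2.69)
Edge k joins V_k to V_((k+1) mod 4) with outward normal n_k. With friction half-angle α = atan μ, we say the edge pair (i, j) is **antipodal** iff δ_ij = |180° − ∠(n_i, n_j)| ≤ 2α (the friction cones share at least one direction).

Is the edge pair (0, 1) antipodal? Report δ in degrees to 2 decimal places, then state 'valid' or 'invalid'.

α = atan 0.5 = 26.57°;  2α = 53.13°
edge 0: e_0 = (-4.42, +0.99);  n_0 = (+0.2186, +0.9758)
edge 1: e_1 = (-0.23, -3.41);  n_1 = (-0.9977, +0.0673)
∠(n_0, n_1) = 98.77°
δ = |180° − 98.77°| = 81.23°
81.23° > 2α = 53.13°  →  invalid

δ = 81.23°, invalid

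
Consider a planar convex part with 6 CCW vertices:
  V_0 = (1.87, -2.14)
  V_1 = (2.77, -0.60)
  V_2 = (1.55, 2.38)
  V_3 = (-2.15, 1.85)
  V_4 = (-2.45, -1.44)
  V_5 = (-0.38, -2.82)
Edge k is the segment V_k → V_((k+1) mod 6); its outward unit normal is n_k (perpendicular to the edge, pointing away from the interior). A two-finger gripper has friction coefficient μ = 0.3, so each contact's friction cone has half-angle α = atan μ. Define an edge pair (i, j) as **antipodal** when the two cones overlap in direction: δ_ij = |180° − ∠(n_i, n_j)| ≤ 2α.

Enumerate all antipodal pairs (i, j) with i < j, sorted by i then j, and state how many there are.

α = atan 0.3 = 16.70°;  2α = 33.40°
n_0 = (+0.8634, -0.5046)
n_1 = (+0.9254, +0.3789)
n_2 = (-0.1418, +0.9899)
n_3 = (-0.9959, +0.0908)
n_4 = (-0.5547, -0.8321)
n_5 = (+0.2893, -0.9572)
  (0,1): δ = 127.43°  ·
  (0,2): δ = 51.55°  ·
  (0,3): δ = 25.09°  ✓
  (0,4): δ = 86.61°  ·
  (0,5): δ = 137.12°  ·
  (1,2): δ = 104.11°  ·
  (1,3): δ = 27.47°  ✓
  (1,4): δ = 34.05°  ·
  (1,5): δ = 84.55°  ·
  (2,3): δ = 103.36°  ·
  (2,4): δ = 41.84°  ·
  (2,5): δ = 8.66°  ✓
  (3,4): δ = 118.48°  ·
  (3,5): δ = 67.97°  ·
  (4,5): δ = 129.49°  ·
antipodal pairs: 3

count = 3; pairs: (0,3), (1,3), (2,5)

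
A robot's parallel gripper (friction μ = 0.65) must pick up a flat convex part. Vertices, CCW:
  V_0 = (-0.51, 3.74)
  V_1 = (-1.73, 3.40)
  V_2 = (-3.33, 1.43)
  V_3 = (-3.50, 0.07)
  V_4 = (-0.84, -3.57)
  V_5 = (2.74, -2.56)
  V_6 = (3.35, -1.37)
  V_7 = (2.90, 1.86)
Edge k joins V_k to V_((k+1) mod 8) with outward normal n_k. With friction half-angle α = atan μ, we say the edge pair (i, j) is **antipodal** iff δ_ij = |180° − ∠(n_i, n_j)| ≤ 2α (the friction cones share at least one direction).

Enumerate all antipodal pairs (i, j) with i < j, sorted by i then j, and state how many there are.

count = 11; pairs: (0,4), (0,5), (1,4), (1,5), (1,6), (2,5), (2,6), (3,5), (3,6), (3,7), (4,7)

α = atan 0.65 = 33.02°;  2α = 66.05°
n_0 = (-0.2685, +0.9633)
n_1 = (-0.7762, +0.6304)
n_2 = (-0.9923, +0.1240)
n_3 = (-0.8074, -0.5900)
n_4 = (+0.2715, -0.9624)
n_5 = (+0.8899, -0.4562)
n_6 = (+0.9904, +0.1380)
n_7 = (+0.4828, +0.8757)
  (0,1): δ = 144.66°  ·
  (0,2): δ = 112.70°  ·
  (0,3): δ = 69.41°  ·
  (0,4): δ = 0.18°  ✓
  (0,5): δ = 47.29°  ✓
  (0,6): δ = 82.36°  ·
  (0,7): δ = 135.56°  ·
  (1,2): δ = 148.04°  ·
  (1,3): δ = 104.76°  ·
  (1,4): δ = 35.16°  ✓
  (1,5): δ = 11.94°  ✓
  (1,6): δ = 47.01°  ✓
  (1,7): δ = 100.21°  ·
  (2,3): δ = 136.72°  ·
  (2,4): δ = 67.12°  ·
  (2,5): δ = 20.01°  ✓
  (2,6): δ = 15.06°  ✓
  (2,7): δ = 68.26°  ·
  (3,4): δ = 110.40°  ·
  (3,5): δ = 63.30°  ✓
  (3,6): δ = 28.23°  ✓
  (3,7): δ = 24.97°  ✓
  (4,5): δ = 132.89°  ·
  (4,6): δ = 97.82°  ·
  (4,7): δ = 44.62°  ✓
  (5,6): δ = 144.93°  ·
  (5,7): δ = 91.73°  ·
  (6,7): δ = 126.80°  ·
antipodal pairs: 11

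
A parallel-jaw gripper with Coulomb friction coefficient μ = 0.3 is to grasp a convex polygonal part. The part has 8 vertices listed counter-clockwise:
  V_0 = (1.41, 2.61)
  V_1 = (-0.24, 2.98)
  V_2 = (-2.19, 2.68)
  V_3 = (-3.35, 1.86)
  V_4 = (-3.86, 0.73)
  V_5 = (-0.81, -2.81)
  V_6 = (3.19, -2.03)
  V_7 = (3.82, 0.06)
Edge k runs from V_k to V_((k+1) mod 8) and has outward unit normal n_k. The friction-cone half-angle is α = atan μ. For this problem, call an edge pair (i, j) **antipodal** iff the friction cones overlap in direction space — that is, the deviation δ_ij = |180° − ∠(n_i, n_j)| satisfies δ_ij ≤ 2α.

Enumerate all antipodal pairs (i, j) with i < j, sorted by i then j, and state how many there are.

α = atan 0.3 = 16.70°;  2α = 33.40°
n_0 = (+0.2188, +0.9758)
n_1 = (-0.1521, +0.9884)
n_2 = (-0.5772, +0.8166)
n_3 = (-0.9115, +0.4114)
n_4 = (-0.7576, -0.6527)
n_5 = (+0.1914, -0.9815)
n_6 = (+0.9574, -0.2886)
n_7 = (+0.7268, +0.6869)
  (0,1): δ = 158.61°  ·
  (0,2): δ = 132.10°  ·
  (0,3): δ = 101.65°  ·
  (0,4): δ = 36.61°  ·
  (0,5): δ = 23.67°  ✓
  (0,6): δ = 85.86°  ·
  (0,7): δ = 146.02°  ·
  (1,2): δ = 153.49°  ·
  (1,3): δ = 123.04°  ·
  (1,4): δ = 58.00°  ·
  (1,5): δ = 2.29°  ✓
  (1,6): δ = 64.48°  ·
  (1,7): δ = 124.64°  ·
  (2,3): δ = 149.55°  ·
  (2,4): δ = 84.51°  ·
  (2,5): δ = 24.22°  ✓
  (2,6): δ = 37.97°  ·
  (2,7): δ = 98.13°  ·
  (3,4): δ = 114.96°  ·
  (3,5): δ = 54.67°  ·
  (3,6): δ = 7.52°  ✓
  (3,7): δ = 67.67°  ·
  (4,5): δ = 119.71°  ·
  (4,6): δ = 57.52°  ·
  (4,7): δ = 2.64°  ✓
  (5,6): δ = 117.81°  ·
  (5,7): δ = 57.65°  ·
  (6,7): δ = 119.84°  ·
antipodal pairs: 5

count = 5; pairs: (0,5), (1,5), (2,5), (3,6), (4,7)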